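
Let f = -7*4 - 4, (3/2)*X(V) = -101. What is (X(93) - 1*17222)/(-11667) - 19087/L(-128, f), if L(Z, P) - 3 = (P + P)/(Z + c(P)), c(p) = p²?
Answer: -9350770630/1435041 ≈ -6516.0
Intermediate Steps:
X(V) = -202/3 (X(V) = (⅔)*(-101) = -202/3)
f = -32 (f = -28 - 4 = -32)
L(Z, P) = 3 + 2*P/(Z + P²) (L(Z, P) = 3 + (P + P)/(Z + P²) = 3 + (2*P)/(Z + P²) = 3 + 2*P/(Z + P²))
(X(93) - 1*17222)/(-11667) - 19087/L(-128, f) = (-202/3 - 1*17222)/(-11667) - 19087*(-128 + (-32)²)/(2*(-32) + 3*(-128) + 3*(-32)²) = (-202/3 - 17222)*(-1/11667) - 19087*(-128 + 1024)/(-64 - 384 + 3*1024) = -51868/3*(-1/11667) - 19087*896/(-64 - 384 + 3072) = 51868/35001 - 19087/((1/896)*2624) = 51868/35001 - 19087/41/14 = 51868/35001 - 19087*14/41 = 51868/35001 - 267218/41 = -9350770630/1435041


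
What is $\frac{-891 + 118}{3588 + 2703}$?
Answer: $- \frac{773}{6291} \approx -0.12287$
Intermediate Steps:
$\frac{-891 + 118}{3588 + 2703} = - \frac{773}{6291}$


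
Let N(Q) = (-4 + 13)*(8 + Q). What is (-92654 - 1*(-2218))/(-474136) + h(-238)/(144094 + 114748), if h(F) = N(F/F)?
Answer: 1465440008/7670394407 ≈ 0.19105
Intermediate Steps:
N(Q) = 72 + 9*Q (N(Q) = 9*(8 + Q) = 72 + 9*Q)
h(F) = 81 (h(F) = 72 + 9*(F/F) = 72 + 9*1 = 72 + 9 = 81)
(-92654 - 1*(-2218))/(-474136) + h(-238)/(144094 + 114748) = (-92654 - 1*(-2218))/(-474136) + 81/(144094 + 114748) = (-92654 + 2218)*(-1/474136) + 81/258842 = -90436*(-1/474136) + 81*(1/258842) = 22609/118534 + 81/258842 = 1465440008/7670394407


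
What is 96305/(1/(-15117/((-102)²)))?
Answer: -28545935/204 ≈ -1.3993e+5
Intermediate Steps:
96305/(1/(-15117/((-102)²))) = 96305/(1/(-15117/10404)) = 96305/(1/(-15117*1/10404)) = 96305/(1/(-5039/3468)) = 96305/(-3468/5039) = 96305*(-5039/3468) = -28545935/204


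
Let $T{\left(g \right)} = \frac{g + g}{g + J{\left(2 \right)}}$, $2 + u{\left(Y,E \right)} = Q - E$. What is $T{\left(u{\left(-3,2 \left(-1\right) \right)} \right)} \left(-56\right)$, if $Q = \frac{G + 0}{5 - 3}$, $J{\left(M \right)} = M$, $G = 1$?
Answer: $- \frac{112}{5} \approx -22.4$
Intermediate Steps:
$Q = \frac{1}{2}$ ($Q = \frac{1 + 0}{5 - 3} = 1 \cdot \frac{1}{2} = \frac{1}{2} \approx 0.5$)
$u{\left(Y,E \right)} = - \frac{3}{2} - E$ ($u{\left(Y,E \right)} = -2 - \left(- \frac{1}{2} + E\right) = - \frac{3}{2} - E$)
$T{\left(g \right)} = \frac{2 g}{2 + g}$ ($T{\left(g \right)} = \frac{g + g}{g + 2} = \frac{2 g}{2 + g}$)
$T{\left(u{\left(-3,2 \left(-1\right) \right)} \right)} \left(-56\right) = \frac{2 \left(- \frac{3}{2} - 2 \left(-1\right)\right)}{2 - \left(\frac{3}{2} + 2 \left(-1\right)\right)} \left(-56\right) = \frac{2 \left(- \frac{3}{2} - -2\right)}{2 - - \frac{1}{2}} \left(-56\right) = \frac{2 \left(- \frac{3}{2} + 2\right)}{2 + \left(- \frac{3}{2} + 2\right)} \left(-56\right) = 2 \cdot \frac{1}{2} \frac{1}{2 + \frac{1}{2}} \left(-56\right) = 2 \cdot \frac{1}{2} \frac{1}{\frac{5}{2}} \left(-56\right) = 2 \cdot \frac{1}{2} \cdot \frac{2}{5} \left(-56\right) = \frac{2}{5} \left(-56\right) = - \frac{112}{5}$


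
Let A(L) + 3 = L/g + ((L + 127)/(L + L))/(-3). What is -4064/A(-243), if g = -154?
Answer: 456249024/168583 ≈ 2706.4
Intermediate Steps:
A(L) = -3 - L/154 - (127 + L)/(6*L) (A(L) = -3 + (L/(-154) + ((L + 127)/(L + L))/(-3)) = -3 + (L*(-1/154) + ((127 + L)/((2*L)))*(-⅓)) = -3 + (-L/154 + ((127 + L)*(1/(2*L)))*(-⅓)) = -3 + (-L/154 + ((127 + L)/(2*L))*(-⅓)) = -3 + (-L/154 - (127 + L)/(6*L)) = -3 - L/154 - (127 + L)/(6*L))
-4064/A(-243) = -4064*(-112266/(-9779 - 243*(-1463 - 3*(-243)))) = -4064*(-112266/(-9779 - 243*(-1463 + 729))) = -4064*(-112266/(-9779 - 243*(-734))) = -4064*(-112266/(-9779 + 178362)) = -4064/((1/462)*(-1/243)*168583) = -4064/(-168583/112266) = -4064*(-112266/168583) = 456249024/168583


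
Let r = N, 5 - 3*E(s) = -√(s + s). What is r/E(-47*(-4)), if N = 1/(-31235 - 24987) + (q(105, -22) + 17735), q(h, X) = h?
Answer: -128589805/168666 + 25717961*√94/84333 ≈ 2194.3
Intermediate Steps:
E(s) = 5/3 + √2*√s/3 (E(s) = 5/3 - (-1)*√(s + s)/3 = 5/3 - (-1)*√(2*s)/3 = 5/3 - (-1)*√2*√s/3 = 5/3 + √2*√s/3)
N = 1003000479/56222 (N = 1/(-31235 - 24987) + (105 + 17735) = 1/(-56222) + 17840 = -1/56222 + 17840 = 1003000479/56222 ≈ 17840.)
r = 1003000479/56222 ≈ 17840.
r/E(-47*(-4)) = 1003000479/(56222*(5/3 + √2*√(-47*(-4))/3)) = 1003000479/(56222*(5/3 + √2*√188/3)) = 1003000479/(56222*(5/3 + √2*(2*√47)/3)) = 1003000479/(56222*(5/3 + 2*√94/3))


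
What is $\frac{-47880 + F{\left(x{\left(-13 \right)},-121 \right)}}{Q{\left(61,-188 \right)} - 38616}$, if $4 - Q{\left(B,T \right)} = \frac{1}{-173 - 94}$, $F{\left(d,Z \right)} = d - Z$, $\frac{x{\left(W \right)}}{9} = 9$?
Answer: $\frac{12730026}{10309403} \approx 1.2348$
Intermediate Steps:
$x{\left(W \right)} = 81$ ($x{\left(W \right)} = 9 \cdot 9 = 81$)
$Q{\left(B,T \right)} = \frac{1069}{267}$ ($Q{\left(B,T \right)} = 4 - \frac{1}{-173 - 94} = 4 - \frac{1}{-267} = 4 - - \frac{1}{267} = 4 + \frac{1}{267} = \frac{1069}{267}$)
$\frac{-47880 + F{\left(x{\left(-13 \right)},-121 \right)}}{Q{\left(61,-188 \right)} - 38616} = \frac{-47880 + \left(81 - -121\right)}{\frac{1069}{267} - 38616} = \frac{-47880 + \left(81 + 121\right)}{- \frac{10309403}{267}} = \left(-47880 + 202\right) \left(- \frac{267}{10309403}\right) = \left(-47678\right) \left(- \frac{267}{10309403}\right) = \frac{12730026}{10309403}$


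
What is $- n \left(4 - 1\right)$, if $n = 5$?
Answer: $-15$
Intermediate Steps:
$- n \left(4 - 1\right) = \left(-1\right) 5 \left(4 - 1\right) = - 5 \left(4 - 1\right) = \left(-5\right) 3 = -15$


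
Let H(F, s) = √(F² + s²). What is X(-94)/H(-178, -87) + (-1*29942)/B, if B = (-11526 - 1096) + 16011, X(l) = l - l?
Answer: -29942/3389 ≈ -8.8351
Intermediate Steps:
X(l) = 0
B = 3389 (B = -12622 + 16011 = 3389)
X(-94)/H(-178, -87) + (-1*29942)/B = 0/(√((-178)² + (-87)²)) - 1*29942/3389 = 0/(√(31684 + 7569)) - 29942*1/3389 = 0/(√39253) - 29942/3389 = 0*(√39253/39253) - 29942/3389 = 0 - 29942/3389 = -29942/3389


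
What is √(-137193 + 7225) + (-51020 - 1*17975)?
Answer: -68995 + 4*I*√8123 ≈ -68995.0 + 360.51*I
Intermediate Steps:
√(-137193 + 7225) + (-51020 - 1*17975) = √(-129968) + (-51020 - 17975) = 4*I*√8123 - 68995 = -68995 + 4*I*√8123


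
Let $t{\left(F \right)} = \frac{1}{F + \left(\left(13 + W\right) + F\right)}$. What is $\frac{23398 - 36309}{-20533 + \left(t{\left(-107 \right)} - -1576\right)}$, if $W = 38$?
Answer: $\frac{2104493}{3089992} \approx 0.68107$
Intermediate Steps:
$t{\left(F \right)} = \frac{1}{51 + 2 F}$ ($t{\left(F \right)} = \frac{1}{F + \left(\left(13 + 38\right) + F\right)} = \frac{1}{F + \left(51 + F\right)} = \frac{1}{51 + 2 F}$)
$\frac{23398 - 36309}{-20533 + \left(t{\left(-107 \right)} - -1576\right)} = \frac{23398 - 36309}{-20533 + \left(\frac{1}{51 + 2 \left(-107\right)} - -1576\right)} = - \frac{12911}{-20533 + \left(\frac{1}{51 - 214} + 1576\right)} = - \frac{12911}{-20533 + \left(\frac{1}{-163} + 1576\right)} = - \frac{12911}{-20533 + \left(- \frac{1}{163} + 1576\right)} = - \frac{12911}{-20533 + \frac{256887}{163}} = - \frac{12911}{- \frac{3089992}{163}} = \left(-12911\right) \left(- \frac{163}{3089992}\right) = \frac{2104493}{3089992}$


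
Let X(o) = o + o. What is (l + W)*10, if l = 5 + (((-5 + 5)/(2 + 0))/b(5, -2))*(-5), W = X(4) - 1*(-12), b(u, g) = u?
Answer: 250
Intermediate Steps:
X(o) = 2*o
W = 20 (W = 2*4 - 1*(-12) = 8 + 12 = 20)
l = 5 (l = 5 + (((-5 + 5)/(2 + 0))/5)*(-5) = 5 + ((0/2)*(⅕))*(-5) = 5 + ((0*(½))*(⅕))*(-5) = 5 + (0*(⅕))*(-5) = 5 + 0*(-5) = 5 + 0 = 5)
(l + W)*10 = (5 + 20)*10 = 25*10 = 250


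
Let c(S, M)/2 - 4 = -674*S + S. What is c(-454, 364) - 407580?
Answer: 203512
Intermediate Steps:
c(S, M) = 8 - 1346*S (c(S, M) = 8 + 2*(-674*S + S) = 8 + 2*(-673*S) = 8 - 1346*S)
c(-454, 364) - 407580 = (8 - 1346*(-454)) - 407580 = (8 + 611084) - 407580 = 611092 - 407580 = 203512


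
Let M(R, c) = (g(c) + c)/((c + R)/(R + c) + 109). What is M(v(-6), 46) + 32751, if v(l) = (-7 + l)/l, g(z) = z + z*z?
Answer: 1802409/55 ≈ 32771.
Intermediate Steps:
g(z) = z + z²
v(l) = (-7 + l)/l
M(R, c) = c/110 + c*(1 + c)/110 (M(R, c) = (c*(1 + c) + c)/((c + R)/(R + c) + 109) = (c + c*(1 + c))/((R + c)/(R + c) + 109) = (c + c*(1 + c))/(1 + 109) = (c + c*(1 + c))/110 = (c + c*(1 + c))*(1/110) = c/110 + c*(1 + c)/110)
M(v(-6), 46) + 32751 = (1/110)*46*(2 + 46) + 32751 = (1/110)*46*48 + 32751 = 1104/55 + 32751 = 1802409/55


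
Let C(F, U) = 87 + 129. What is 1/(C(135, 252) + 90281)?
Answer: 1/90497 ≈ 1.1050e-5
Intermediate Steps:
C(F, U) = 216
1/(C(135, 252) + 90281) = 1/(216 + 90281) = 1/90497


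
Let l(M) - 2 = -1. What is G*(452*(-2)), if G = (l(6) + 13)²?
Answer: -177184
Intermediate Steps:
l(M) = 1 (l(M) = 2 - 1 = 1)
G = 196 (G = (1 + 13)² = 14² = 196)
G*(452*(-2)) = 196*(452*(-2)) = 196*(-904) = -177184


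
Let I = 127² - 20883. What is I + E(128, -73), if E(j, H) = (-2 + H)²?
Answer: 871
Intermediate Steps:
I = -4754 (I = 16129 - 20883 = -4754)
I + E(128, -73) = -4754 + (-2 - 73)² = -4754 + (-75)² = -4754 + 5625 = 871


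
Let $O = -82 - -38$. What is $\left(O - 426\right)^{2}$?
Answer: $220900$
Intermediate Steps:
$O = -44$ ($O = -82 + 38 = -44$)
$\left(O - 426\right)^{2} = \left(-44 - 426\right)^{2} = \left(-470\right)^{2} = 220900$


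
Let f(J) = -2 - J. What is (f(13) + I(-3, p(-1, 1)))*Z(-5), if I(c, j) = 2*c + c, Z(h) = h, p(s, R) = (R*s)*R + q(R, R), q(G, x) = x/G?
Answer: 120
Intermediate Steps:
p(s, R) = 1 + s*R² (p(s, R) = (R*s)*R + R/R = s*R² + 1 = 1 + s*R²)
I(c, j) = 3*c
(f(13) + I(-3, p(-1, 1)))*Z(-5) = ((-2 - 1*13) + 3*(-3))*(-5) = ((-2 - 13) - 9)*(-5) = (-15 - 9)*(-5) = -24*(-5) = 120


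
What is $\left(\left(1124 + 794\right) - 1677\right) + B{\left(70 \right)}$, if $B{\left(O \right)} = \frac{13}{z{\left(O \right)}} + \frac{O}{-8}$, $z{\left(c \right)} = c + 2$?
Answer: $\frac{16735}{72} \approx 232.43$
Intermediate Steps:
$z{\left(c \right)} = 2 + c$
$B{\left(O \right)} = \frac{13}{2 + O} - \frac{O}{8}$ ($B{\left(O \right)} = \frac{13}{2 + O} + \frac{O}{-8} = \frac{13}{2 + O} + O \left(- \frac{1}{8}\right) = \frac{13}{2 + O} - \frac{O}{8}$)
$\left(\left(1124 + 794\right) - 1677\right) + B{\left(70 \right)} = \left(\left(1124 + 794\right) - 1677\right) + \frac{104 - 70 \left(2 + 70\right)}{8 \left(2 + 70\right)} = \left(1918 - 1677\right) + \frac{104 - 70 \cdot 72}{8 \cdot 72} = 241 + \frac{1}{8} \cdot \frac{1}{72} \left(104 - 5040\right) = 241 + \frac{1}{8} \cdot \frac{1}{72} \left(-4936\right) = 241 - \frac{617}{72} = \frac{16735}{72}$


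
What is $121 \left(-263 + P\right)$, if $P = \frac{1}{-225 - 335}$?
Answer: $- \frac{17821001}{560} \approx -31823.0$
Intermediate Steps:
$P = - \frac{1}{560}$ ($P = \frac{1}{-560} = - \frac{1}{560} \approx -0.0017857$)
$121 \left(-263 + P\right) = 121 \left(-263 - \frac{1}{560}\right) = 121 \left(- \frac{147281}{560}\right) = - \frac{17821001}{560}$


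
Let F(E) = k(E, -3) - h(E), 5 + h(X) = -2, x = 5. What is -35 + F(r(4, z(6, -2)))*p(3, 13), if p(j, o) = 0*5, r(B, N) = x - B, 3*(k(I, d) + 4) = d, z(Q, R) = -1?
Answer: -35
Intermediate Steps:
k(I, d) = -4 + d/3
h(X) = -7 (h(X) = -5 - 2 = -7)
r(B, N) = 5 - B
p(j, o) = 0
F(E) = 2 (F(E) = (-4 + (1/3)*(-3)) - 1*(-7) = (-4 - 1) + 7 = -5 + 7 = 2)
-35 + F(r(4, z(6, -2)))*p(3, 13) = -35 + 2*0 = -35 + 0 = -35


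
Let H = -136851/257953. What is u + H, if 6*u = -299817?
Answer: -25779838569/515906 ≈ -49970.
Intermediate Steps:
u = -99939/2 (u = (⅙)*(-299817) = -99939/2 ≈ -49970.)
H = -136851/257953 (H = -136851*1/257953 = -136851/257953 ≈ -0.53053)
u + H = -99939/2 - 136851/257953 = -25779838569/515906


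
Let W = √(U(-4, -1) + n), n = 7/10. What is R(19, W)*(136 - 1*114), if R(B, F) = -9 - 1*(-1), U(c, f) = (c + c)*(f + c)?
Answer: -176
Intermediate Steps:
U(c, f) = 2*c*(c + f) (U(c, f) = (2*c)*(c + f) = 2*c*(c + f))
n = 7/10 (n = 7*(⅒) = 7/10 ≈ 0.70000)
W = √4070/10 (W = √(2*(-4)*(-4 - 1) + 7/10) = √(2*(-4)*(-5) + 7/10) = √(40 + 7/10) = √(407/10) = √4070/10 ≈ 6.3797)
R(B, F) = -8 (R(B, F) = -9 + 1 = -8)
R(19, W)*(136 - 1*114) = -8*(136 - 1*114) = -8*(136 - 114) = -8*22 = -176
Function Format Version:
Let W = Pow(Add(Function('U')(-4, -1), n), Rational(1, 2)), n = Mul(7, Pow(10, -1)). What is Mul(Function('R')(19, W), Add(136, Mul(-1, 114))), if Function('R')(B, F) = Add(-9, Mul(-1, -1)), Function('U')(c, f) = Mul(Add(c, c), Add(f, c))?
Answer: -176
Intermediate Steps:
Function('U')(c, f) = Mul(2, c, Add(c, f)) (Function('U')(c, f) = Mul(Mul(2, c), Add(c, f)) = Mul(2, c, Add(c, f)))
n = Rational(7, 10) (n = Mul(7, Rational(1, 10)) = Rational(7, 10) ≈ 0.70000)
W = Mul(Rational(1, 10), Pow(4070, Rational(1, 2))) (W = Pow(Add(Mul(2, -4, Add(-4, -1)), Rational(7, 10)), Rational(1, 2)) = Pow(Add(Mul(2, -4, -5), Rational(7, 10)), Rational(1, 2)) = Pow(Add(40, Rational(7, 10)), Rational(1, 2)) = Pow(Rational(407, 10), Rational(1, 2)) = Mul(Rational(1, 10), Pow(4070, Rational(1, 2))) ≈ 6.3797)
Function('R')(B, F) = -8 (Function('R')(B, F) = Add(-9, 1) = -8)
Mul(Function('R')(19, W), Add(136, Mul(-1, 114))) = Mul(-8, Add(136, Mul(-1, 114))) = Mul(-8, Add(136, -114)) = Mul(-8, 22) = -176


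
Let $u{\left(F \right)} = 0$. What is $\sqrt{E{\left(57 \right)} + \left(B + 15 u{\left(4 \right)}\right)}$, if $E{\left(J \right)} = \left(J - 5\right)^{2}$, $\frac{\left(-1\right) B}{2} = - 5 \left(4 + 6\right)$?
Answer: $2 \sqrt{701} \approx 52.953$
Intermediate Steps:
$B = 100$ ($B = - 2 \left(- 5 \left(4 + 6\right)\right) = - 2 \left(\left(-5\right) 10\right) = \left(-2\right) \left(-50\right) = 100$)
$E{\left(J \right)} = \left(-5 + J\right)^{2}$
$\sqrt{E{\left(57 \right)} + \left(B + 15 u{\left(4 \right)}\right)} = \sqrt{\left(-5 + 57\right)^{2} + \left(100 + 15 \cdot 0\right)} = \sqrt{52^{2} + \left(100 + 0\right)} = \sqrt{2704 + 100} = \sqrt{2804} = 2 \sqrt{701}$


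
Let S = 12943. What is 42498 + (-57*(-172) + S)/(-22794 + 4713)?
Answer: 768383591/18081 ≈ 42497.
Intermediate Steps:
42498 + (-57*(-172) + S)/(-22794 + 4713) = 42498 + (-57*(-172) + 12943)/(-22794 + 4713) = 42498 + (9804 + 12943)/(-18081) = 42498 + 22747*(-1/18081) = 42498 - 22747/18081 = 768383591/18081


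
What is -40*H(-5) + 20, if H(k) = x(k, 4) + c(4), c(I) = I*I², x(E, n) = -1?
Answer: -2500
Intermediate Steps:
c(I) = I³
H(k) = 63 (H(k) = -1 + 4³ = -1 + 64 = 63)
-40*H(-5) + 20 = -40*63 + 20 = -2520 + 20 = -2500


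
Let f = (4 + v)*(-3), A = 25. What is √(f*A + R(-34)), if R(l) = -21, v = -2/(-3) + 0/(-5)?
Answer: I*√371 ≈ 19.261*I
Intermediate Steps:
v = ⅔ (v = -2*(-⅓) + 0*(-⅕) = ⅔ + 0 = ⅔ ≈ 0.66667)
f = -14 (f = (4 + ⅔)*(-3) = (14/3)*(-3) = -14)
√(f*A + R(-34)) = √(-14*25 - 21) = √(-350 - 21) = √(-371) = I*√371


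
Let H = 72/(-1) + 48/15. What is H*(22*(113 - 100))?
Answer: -98384/5 ≈ -19677.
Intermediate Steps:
H = -344/5 (H = 72*(-1) + 48*(1/15) = -72 + 16/5 = -344/5 ≈ -68.800)
H*(22*(113 - 100)) = -7568*(113 - 100)/5 = -7568*13/5 = -344/5*286 = -98384/5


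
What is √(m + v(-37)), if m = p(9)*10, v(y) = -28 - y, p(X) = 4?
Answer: 7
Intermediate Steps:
m = 40 (m = 4*10 = 40)
√(m + v(-37)) = √(40 + (-28 - 1*(-37))) = √(40 + (-28 + 37)) = √(40 + 9) = √49 = 7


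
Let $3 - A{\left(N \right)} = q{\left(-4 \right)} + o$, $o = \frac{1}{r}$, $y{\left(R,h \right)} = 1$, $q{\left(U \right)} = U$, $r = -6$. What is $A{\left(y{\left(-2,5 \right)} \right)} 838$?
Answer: $\frac{18017}{3} \approx 6005.7$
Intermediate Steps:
$o = - \frac{1}{6}$ ($o = \frac{1}{-6} = - \frac{1}{6} \approx -0.16667$)
$A{\left(N \right)} = \frac{43}{6}$ ($A{\left(N \right)} = 3 - \left(-4 - \frac{1}{6}\right) = 3 - - \frac{25}{6} = 3 + \frac{25}{6} = \frac{43}{6}$)
$A{\left(y{\left(-2,5 \right)} \right)} 838 = \frac{43}{6} \cdot 838 = \frac{18017}{3}$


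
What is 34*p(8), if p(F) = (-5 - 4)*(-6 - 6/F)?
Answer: 4131/2 ≈ 2065.5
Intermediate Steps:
p(F) = 54 + 54/F (p(F) = -9*(-6 - 6/F) = 54 + 54/F)
34*p(8) = 34*(54 + 54/8) = 34*(54 + 54*(⅛)) = 34*(54 + 27/4) = 34*(243/4) = 4131/2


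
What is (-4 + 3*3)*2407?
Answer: 12035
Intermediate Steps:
(-4 + 3*3)*2407 = (-4 + 9)*2407 = 5*2407 = 12035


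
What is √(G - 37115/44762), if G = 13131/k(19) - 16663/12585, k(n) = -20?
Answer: I*√209033156476457030865/563329770 ≈ 25.665*I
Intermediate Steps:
G = -33117379/50340 (G = 13131/(-20) - 16663/12585 = 13131*(-1/20) - 16663*1/12585 = -13131/20 - 16663/12585 = -33117379/50340 ≈ -657.87)
√(G - 37115/44762) = √(-33117379/50340 - 37115/44762) = √(-742134243949/1126659540) = I*√209033156476457030865/563329770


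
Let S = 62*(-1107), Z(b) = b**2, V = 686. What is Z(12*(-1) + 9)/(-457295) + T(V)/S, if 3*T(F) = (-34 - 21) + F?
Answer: -290406263/94157955090 ≈ -0.0030842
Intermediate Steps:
T(F) = -55/3 + F/3 (T(F) = ((-34 - 21) + F)/3 = (-55 + F)/3 = -55/3 + F/3)
S = -68634
Z(12*(-1) + 9)/(-457295) + T(V)/S = (12*(-1) + 9)**2/(-457295) + (-55/3 + (1/3)*686)/(-68634) = (-12 + 9)**2*(-1/457295) + (-55/3 + 686/3)*(-1/68634) = (-3)**2*(-1/457295) + (631/3)*(-1/68634) = 9*(-1/457295) - 631/205902 = -9/457295 - 631/205902 = -290406263/94157955090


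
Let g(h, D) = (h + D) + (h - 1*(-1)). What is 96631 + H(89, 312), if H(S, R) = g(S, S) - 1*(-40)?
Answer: 96939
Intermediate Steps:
g(h, D) = 1 + D + 2*h (g(h, D) = (D + h) + (h + 1) = (D + h) + (1 + h) = 1 + D + 2*h)
H(S, R) = 41 + 3*S (H(S, R) = (1 + S + 2*S) - 1*(-40) = (1 + 3*S) + 40 = 41 + 3*S)
96631 + H(89, 312) = 96631 + (41 + 3*89) = 96631 + (41 + 267) = 96631 + 308 = 96939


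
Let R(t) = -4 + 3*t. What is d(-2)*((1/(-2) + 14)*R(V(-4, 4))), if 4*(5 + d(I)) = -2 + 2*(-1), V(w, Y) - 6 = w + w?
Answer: 810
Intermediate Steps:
V(w, Y) = 6 + 2*w (V(w, Y) = 6 + (w + w) = 6 + 2*w)
d(I) = -6 (d(I) = -5 + (-2 + 2*(-1))/4 = -5 + (-2 - 2)/4 = -5 + (1/4)*(-4) = -5 - 1 = -6)
d(-2)*((1/(-2) + 14)*R(V(-4, 4))) = -6*(1/(-2) + 14)*(-4 + 3*(6 + 2*(-4))) = -6*(1*(-1/2) + 14)*(-4 + 3*(6 - 8)) = -6*(-1/2 + 14)*(-4 + 3*(-2)) = -81*(-4 - 6) = -81*(-10) = -6*(-135) = 810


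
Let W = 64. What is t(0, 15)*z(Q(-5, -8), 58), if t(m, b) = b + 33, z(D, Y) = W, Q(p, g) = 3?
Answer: 3072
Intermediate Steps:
z(D, Y) = 64
t(m, b) = 33 + b
t(0, 15)*z(Q(-5, -8), 58) = (33 + 15)*64 = 48*64 = 3072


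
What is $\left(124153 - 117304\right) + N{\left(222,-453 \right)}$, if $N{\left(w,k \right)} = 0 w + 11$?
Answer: $6860$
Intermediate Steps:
$N{\left(w,k \right)} = 11$ ($N{\left(w,k \right)} = 0 + 11 = 11$)
$\left(124153 - 117304\right) + N{\left(222,-453 \right)} = \left(124153 - 117304\right) + 11 = 6849 + 11 = 6860$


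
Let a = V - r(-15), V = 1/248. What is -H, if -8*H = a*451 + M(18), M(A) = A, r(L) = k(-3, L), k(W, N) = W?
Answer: 340459/1984 ≈ 171.60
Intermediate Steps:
r(L) = -3
V = 1/248 ≈ 0.0040323
a = 745/248 (a = 1/248 - 1*(-3) = 1/248 + 3 = 745/248 ≈ 3.0040)
H = -340459/1984 (H = -((745/248)*451 + 18)/8 = -(335995/248 + 18)/8 = -⅛*340459/248 = -340459/1984 ≈ -171.60)
-H = -1*(-340459/1984) = 340459/1984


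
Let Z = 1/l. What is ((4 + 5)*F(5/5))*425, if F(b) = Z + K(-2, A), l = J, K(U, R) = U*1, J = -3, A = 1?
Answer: -8925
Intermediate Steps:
K(U, R) = U
l = -3
Z = -⅓ (Z = 1/(-3) = -⅓ ≈ -0.33333)
F(b) = -7/3 (F(b) = -⅓ - 2 = -7/3)
((4 + 5)*F(5/5))*425 = ((4 + 5)*(-7/3))*425 = (9*(-7/3))*425 = -21*425 = -8925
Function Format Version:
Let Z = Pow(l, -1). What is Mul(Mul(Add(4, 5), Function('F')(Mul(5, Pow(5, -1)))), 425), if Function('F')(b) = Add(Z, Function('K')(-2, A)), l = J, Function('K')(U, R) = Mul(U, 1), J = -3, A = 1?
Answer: -8925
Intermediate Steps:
Function('K')(U, R) = U
l = -3
Z = Rational(-1, 3) (Z = Pow(-3, -1) = Rational(-1, 3) ≈ -0.33333)
Function('F')(b) = Rational(-7, 3) (Function('F')(b) = Add(Rational(-1, 3), -2) = Rational(-7, 3))
Mul(Mul(Add(4, 5), Function('F')(Mul(5, Pow(5, -1)))), 425) = Mul(Mul(Add(4, 5), Rational(-7, 3)), 425) = Mul(Mul(9, Rational(-7, 3)), 425) = Mul(-21, 425) = -8925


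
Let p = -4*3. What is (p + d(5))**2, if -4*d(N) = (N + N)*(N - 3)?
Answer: 289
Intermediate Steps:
p = -12
d(N) = -N*(-3 + N)/2 (d(N) = -(N + N)*(N - 3)/4 = -2*N*(-3 + N)/4 = -N*(-3 + N)/2)
(p + d(5))**2 = (-12 + (1/2)*5*(3 - 1*5))**2 = (-12 + (1/2)*5*(3 - 5))**2 = (-12 + (1/2)*5*(-2))**2 = (-12 - 5)**2 = (-17)**2 = 289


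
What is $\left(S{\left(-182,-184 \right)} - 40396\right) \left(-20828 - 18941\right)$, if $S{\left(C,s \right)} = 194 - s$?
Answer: $1591475842$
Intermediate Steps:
$\left(S{\left(-182,-184 \right)} - 40396\right) \left(-20828 - 18941\right) = \left(\left(194 - -184\right) - 40396\right) \left(-20828 - 18941\right) = \left(\left(194 + 184\right) - 40396\right) \left(-39769\right) = \left(378 - 40396\right) \left(-39769\right) = \left(-40018\right) \left(-39769\right) = 1591475842$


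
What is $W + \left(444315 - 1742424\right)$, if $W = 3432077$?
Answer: $2133968$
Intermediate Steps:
$W + \left(444315 - 1742424\right) = 3432077 + \left(444315 - 1742424\right) = 3432077 - 1298109 = 2133968$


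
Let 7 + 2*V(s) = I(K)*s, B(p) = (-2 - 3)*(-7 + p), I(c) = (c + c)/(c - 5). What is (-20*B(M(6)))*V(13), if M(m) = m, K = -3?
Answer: -275/2 ≈ -137.50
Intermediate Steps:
I(c) = 2*c/(-5 + c) (I(c) = (2*c)/(-5 + c) = 2*c/(-5 + c))
B(p) = 35 - 5*p (B(p) = -5*(-7 + p) = 35 - 5*p)
V(s) = -7/2 + 3*s/8 (V(s) = -7/2 + ((2*(-3)/(-5 - 3))*s)/2 = -7/2 + ((2*(-3)/(-8))*s)/2 = -7/2 + ((2*(-3)*(-⅛))*s)/2 = -7/2 + (3*s/4)/2 = -7/2 + 3*s/8)
(-20*B(M(6)))*V(13) = (-20*(35 - 5*6))*(-7/2 + (3/8)*13) = (-20*(35 - 30))*(-7/2 + 39/8) = -20*5*(11/8) = -100*11/8 = -275/2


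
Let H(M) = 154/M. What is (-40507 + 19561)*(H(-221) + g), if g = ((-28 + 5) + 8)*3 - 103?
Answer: 688327452/221 ≈ 3.1146e+6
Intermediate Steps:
g = -148 (g = (-23 + 8)*3 - 103 = -15*3 - 103 = -45 - 103 = -148)
(-40507 + 19561)*(H(-221) + g) = (-40507 + 19561)*(154/(-221) - 148) = -20946*(154*(-1/221) - 148) = -20946*(-154/221 - 148) = -20946*(-32862/221) = 688327452/221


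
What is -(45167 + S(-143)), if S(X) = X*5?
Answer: -44452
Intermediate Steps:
S(X) = 5*X
-(45167 + S(-143)) = -(45167 + 5*(-143)) = -(45167 - 715) = -1*44452 = -44452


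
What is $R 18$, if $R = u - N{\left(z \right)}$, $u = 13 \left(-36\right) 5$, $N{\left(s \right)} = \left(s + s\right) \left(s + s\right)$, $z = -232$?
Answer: $-3917448$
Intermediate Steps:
$N{\left(s \right)} = 4 s^{2}$ ($N{\left(s \right)} = 2 s 2 s = 4 s^{2}$)
$u = -2340$ ($u = \left(-468\right) 5 = -2340$)
$R = -217636$ ($R = -2340 - 4 \left(-232\right)^{2} = -2340 - 4 \cdot 53824 = -2340 - 215296 = -217636$)
$R 18 = \left(-217636\right) 18 = -3917448$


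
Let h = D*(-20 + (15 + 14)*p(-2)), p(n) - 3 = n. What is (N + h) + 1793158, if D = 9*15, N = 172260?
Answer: 1966633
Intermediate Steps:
D = 135
p(n) = 3 + n
h = 1215 (h = 135*(-20 + (15 + 14)*(3 - 2)) = 135*(-20 + 29*1) = 135*(-20 + 29) = 135*9 = 1215)
(N + h) + 1793158 = (172260 + 1215) + 1793158 = 173475 + 1793158 = 1966633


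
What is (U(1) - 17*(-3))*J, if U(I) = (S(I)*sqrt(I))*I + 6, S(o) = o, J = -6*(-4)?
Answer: 1392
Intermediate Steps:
J = 24
U(I) = 6 + I**(5/2) (U(I) = (I*sqrt(I))*I + 6 = I**(3/2)*I + 6 = I**(5/2) + 6 = 6 + I**(5/2))
(U(1) - 17*(-3))*J = ((6 + 1**(5/2)) - 17*(-3))*24 = ((6 + 1) + 51)*24 = (7 + 51)*24 = 58*24 = 1392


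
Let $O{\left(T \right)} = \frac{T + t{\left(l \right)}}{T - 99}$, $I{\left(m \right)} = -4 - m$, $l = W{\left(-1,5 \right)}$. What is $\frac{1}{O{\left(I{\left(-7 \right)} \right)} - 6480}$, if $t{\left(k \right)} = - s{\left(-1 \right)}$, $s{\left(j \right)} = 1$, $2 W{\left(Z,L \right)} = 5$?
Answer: $- \frac{48}{311041} \approx -0.00015432$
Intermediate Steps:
$W{\left(Z,L \right)} = \frac{5}{2}$ ($W{\left(Z,L \right)} = \frac{1}{2} \cdot 5 = \frac{5}{2}$)
$l = \frac{5}{2} \approx 2.5$
$t{\left(k \right)} = -1$ ($t{\left(k \right)} = \left(-1\right) 1 = -1$)
$O{\left(T \right)} = \frac{-1 + T}{-99 + T}$ ($O{\left(T \right)} = \frac{T - 1}{T - 99} = \frac{-1 + T}{-99 + T}$)
$\frac{1}{O{\left(I{\left(-7 \right)} \right)} - 6480} = \frac{1}{\frac{-1 - -3}{-99 - -3} - 6480} = \frac{1}{\frac{-1 + \left(-4 + 7\right)}{-99 + \left(-4 + 7\right)} - 6480} = \frac{1}{\frac{-1 + 3}{-99 + 3} - 6480} = \frac{1}{\frac{1}{-96} \cdot 2 - 6480} = \frac{1}{\left(- \frac{1}{96}\right) 2 - 6480} = \frac{1}{- \frac{1}{48} - 6480} = \frac{1}{- \frac{311041}{48}} = - \frac{48}{311041}$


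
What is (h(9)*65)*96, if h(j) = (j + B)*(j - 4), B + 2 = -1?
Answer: 187200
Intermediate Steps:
B = -3 (B = -2 - 1 = -3)
h(j) = (-4 + j)*(-3 + j) (h(j) = (j - 3)*(j - 4) = (-3 + j)*(-4 + j) = (-4 + j)*(-3 + j))
(h(9)*65)*96 = ((12 + 9² - 7*9)*65)*96 = ((12 + 81 - 63)*65)*96 = (30*65)*96 = 1950*96 = 187200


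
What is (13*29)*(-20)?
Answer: -7540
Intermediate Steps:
(13*29)*(-20) = 377*(-20) = -7540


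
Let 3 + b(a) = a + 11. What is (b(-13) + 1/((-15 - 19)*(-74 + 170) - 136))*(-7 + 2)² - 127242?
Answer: -17321913/136 ≈ -1.2737e+5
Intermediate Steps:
b(a) = 8 + a (b(a) = -3 + (a + 11) = -3 + (11 + a) = 8 + a)
(b(-13) + 1/((-15 - 19)*(-74 + 170) - 136))*(-7 + 2)² - 127242 = ((8 - 13) + 1/((-15 - 19)*(-74 + 170) - 136))*(-7 + 2)² - 127242 = (-5 + 1/(-34*96 - 136))*(-5)² - 127242 = (-5 + 1/(-3264 - 136))*25 - 127242 = (-5 + 1/(-3400))*25 - 127242 = (-5 - 1/3400)*25 - 127242 = -17001/3400*25 - 127242 = -17001/136 - 127242 = -17321913/136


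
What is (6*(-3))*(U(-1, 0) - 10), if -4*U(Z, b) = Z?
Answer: 351/2 ≈ 175.50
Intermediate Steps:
U(Z, b) = -Z/4
(6*(-3))*(U(-1, 0) - 10) = (6*(-3))*(-1/4*(-1) - 10) = -18*(1/4 - 10) = -18*(-39/4) = 351/2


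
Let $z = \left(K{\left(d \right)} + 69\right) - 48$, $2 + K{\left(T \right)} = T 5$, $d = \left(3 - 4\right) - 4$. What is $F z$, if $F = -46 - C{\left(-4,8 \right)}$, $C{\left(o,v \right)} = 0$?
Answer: $276$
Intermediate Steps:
$d = -5$ ($d = -1 - 4 = -5$)
$K{\left(T \right)} = -2 + 5 T$ ($K{\left(T \right)} = -2 + T 5 = -2 + 5 T$)
$F = -46$ ($F = -46 - 0 = -46 + 0 = -46$)
$z = -6$ ($z = \left(\left(-2 + 5 \left(-5\right)\right) + 69\right) - 48 = \left(\left(-2 - 25\right) + 69\right) - 48 = \left(-27 + 69\right) - 48 = 42 - 48 = -6$)
$F z = \left(-46\right) \left(-6\right) = 276$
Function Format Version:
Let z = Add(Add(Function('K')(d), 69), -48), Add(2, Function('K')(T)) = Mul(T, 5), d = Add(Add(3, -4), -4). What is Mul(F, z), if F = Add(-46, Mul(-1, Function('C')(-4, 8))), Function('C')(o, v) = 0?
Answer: 276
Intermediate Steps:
d = -5 (d = Add(-1, -4) = -5)
Function('K')(T) = Add(-2, Mul(5, T)) (Function('K')(T) = Add(-2, Mul(T, 5)) = Add(-2, Mul(5, T)))
F = -46 (F = Add(-46, Mul(-1, 0)) = Add(-46, 0) = -46)
z = -6 (z = Add(Add(Add(-2, Mul(5, -5)), 69), -48) = Add(Add(Add(-2, -25), 69), -48) = Add(Add(-27, 69), -48) = Add(42, -48) = -6)
Mul(F, z) = Mul(-46, -6) = 276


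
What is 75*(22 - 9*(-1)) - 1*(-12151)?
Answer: 14476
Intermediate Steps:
75*(22 - 9*(-1)) - 1*(-12151) = 75*(22 + 9) + 12151 = 75*31 + 12151 = 2325 + 12151 = 14476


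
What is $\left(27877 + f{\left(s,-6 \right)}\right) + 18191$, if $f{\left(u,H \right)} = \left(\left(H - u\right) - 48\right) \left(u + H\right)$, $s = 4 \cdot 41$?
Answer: $11624$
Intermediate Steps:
$s = 164$
$f{\left(u,H \right)} = \left(H + u\right) \left(-48 + H - u\right)$ ($f{\left(u,H \right)} = \left(-48 + H - u\right) \left(H + u\right) = \left(H + u\right) \left(-48 + H - u\right)$)
$\left(27877 + f{\left(s,-6 \right)}\right) + 18191 = \left(27877 - \left(34480 - 36\right)\right) + 18191 = \left(27877 + \left(36 - 26896 + 288 - 7872\right)\right) + 18191 = \left(27877 - 34444\right) + 18191 = -6567 + 18191 = 11624$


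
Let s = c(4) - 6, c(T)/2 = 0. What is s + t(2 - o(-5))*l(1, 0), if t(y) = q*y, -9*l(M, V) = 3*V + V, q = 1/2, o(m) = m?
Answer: -6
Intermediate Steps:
q = 1/2 ≈ 0.50000
l(M, V) = -4*V/9 (l(M, V) = -(3*V + V)/9 = -4*V/9)
c(T) = 0 (c(T) = 2*0 = 0)
t(y) = y/2
s = -6 (s = 0 - 6 = -6)
s + t(2 - o(-5))*l(1, 0) = -6 + ((2 - 1*(-5))/2)*(-4/9*0) = -6 + ((2 + 5)/2)*0 = -6 + ((1/2)*7)*0 = -6 + (7/2)*0 = -6 + 0 = -6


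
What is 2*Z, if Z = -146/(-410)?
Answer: 146/205 ≈ 0.71220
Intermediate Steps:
Z = 73/205 (Z = -146*(-1/410) = 73/205 ≈ 0.35610)
2*Z = 2*(73/205) = 146/205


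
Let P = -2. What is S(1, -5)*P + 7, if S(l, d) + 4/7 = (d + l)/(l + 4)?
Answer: 341/35 ≈ 9.7429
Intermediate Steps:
S(l, d) = -4/7 + (d + l)/(4 + l) (S(l, d) = -4/7 + (d + l)/(l + 4) = -4/7 + (d + l)/(4 + l))
S(1, -5)*P + 7 = ((-16 + 3*1 + 7*(-5))/(7*(4 + 1)))*(-2) + 7 = ((1/7)*(-16 + 3 - 35)/5)*(-2) + 7 = ((1/7)*(1/5)*(-48))*(-2) + 7 = -48/35*(-2) + 7 = 96/35 + 7 = 341/35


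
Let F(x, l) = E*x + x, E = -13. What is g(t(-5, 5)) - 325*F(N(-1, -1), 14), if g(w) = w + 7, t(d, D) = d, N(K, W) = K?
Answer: -3898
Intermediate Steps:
g(w) = 7 + w
F(x, l) = -12*x (F(x, l) = -13*x + x = -12*x)
g(t(-5, 5)) - 325*F(N(-1, -1), 14) = (7 - 5) - (-3900)*(-1) = 2 - 325*12 = 2 - 3900 = -3898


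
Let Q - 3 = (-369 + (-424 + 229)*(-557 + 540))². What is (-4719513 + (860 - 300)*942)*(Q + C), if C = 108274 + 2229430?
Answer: -46181606499639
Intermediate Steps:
C = 2337704
Q = 8678919 (Q = 3 + (-369 + (-424 + 229)*(-557 + 540))² = 3 + (-369 - 195*(-17))² = 3 + (-369 + 3315)² = 3 + 2946² = 3 + 8678916 = 8678919)
(-4719513 + (860 - 300)*942)*(Q + C) = (-4719513 + (860 - 300)*942)*(8678919 + 2337704) = (-4719513 + 560*942)*11016623 = (-4719513 + 527520)*11016623 = -4191993*11016623 = -46181606499639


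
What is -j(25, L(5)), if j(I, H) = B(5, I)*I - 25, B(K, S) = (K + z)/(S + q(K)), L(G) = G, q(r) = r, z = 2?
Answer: 115/6 ≈ 19.167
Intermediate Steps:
B(K, S) = (2 + K)/(K + S) (B(K, S) = (K + 2)/(S + K) = (2 + K)/(K + S))
j(I, H) = -25 + 7*I/(5 + I) (j(I, H) = ((2 + 5)/(5 + I))*I - 25 = (7/(5 + I))*I - 25 = 7*I/(5 + I) - 25 = -25 + 7*I/(5 + I))
-j(25, L(5)) = -(-125 - 18*25)/(5 + 25) = -(-125 - 450)/30 = -(-575)/30 = -1*(-115/6) = 115/6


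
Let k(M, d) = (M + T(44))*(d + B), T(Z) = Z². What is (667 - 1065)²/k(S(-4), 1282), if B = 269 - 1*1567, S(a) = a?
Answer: -39601/7728 ≈ -5.1244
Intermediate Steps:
B = -1298 (B = 269 - 1567 = -1298)
k(M, d) = (-1298 + d)*(1936 + M) (k(M, d) = (M + 44²)*(d - 1298) = (M + 1936)*(-1298 + d) = (1936 + M)*(-1298 + d) = (-1298 + d)*(1936 + M))
(667 - 1065)²/k(S(-4), 1282) = (667 - 1065)²/(-2512928 - 1298*(-4) + 1936*1282 - 4*1282) = (-398)²/(-2512928 + 5192 + 2481952 - 5128) = 158404/(-30912) = 158404*(-1/30912) = -39601/7728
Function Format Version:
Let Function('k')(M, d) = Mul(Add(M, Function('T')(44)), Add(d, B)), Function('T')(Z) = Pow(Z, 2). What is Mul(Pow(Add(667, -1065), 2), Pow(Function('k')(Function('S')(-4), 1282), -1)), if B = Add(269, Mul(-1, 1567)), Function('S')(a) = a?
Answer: Rational(-39601, 7728) ≈ -5.1244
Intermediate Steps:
B = -1298 (B = Add(269, -1567) = -1298)
Function('k')(M, d) = Mul(Add(-1298, d), Add(1936, M)) (Function('k')(M, d) = Mul(Add(M, Pow(44, 2)), Add(d, -1298)) = Mul(Add(M, 1936), Add(-1298, d)) = Mul(Add(1936, M), Add(-1298, d)) = Mul(Add(-1298, d), Add(1936, M)))
Mul(Pow(Add(667, -1065), 2), Pow(Function('k')(Function('S')(-4), 1282), -1)) = Mul(Pow(Add(667, -1065), 2), Pow(Add(-2512928, Mul(-1298, -4), Mul(1936, 1282), Mul(-4, 1282)), -1)) = Mul(Pow(-398, 2), Pow(Add(-2512928, 5192, 2481952, -5128), -1)) = Mul(158404, Pow(-30912, -1)) = Mul(158404, Rational(-1, 30912)) = Rational(-39601, 7728)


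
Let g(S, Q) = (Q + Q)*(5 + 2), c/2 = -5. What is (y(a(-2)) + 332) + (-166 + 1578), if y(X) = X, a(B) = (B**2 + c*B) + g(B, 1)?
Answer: 1782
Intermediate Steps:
c = -10 (c = 2*(-5) = -10)
g(S, Q) = 14*Q (g(S, Q) = (2*Q)*7 = 14*Q)
a(B) = 14 + B**2 - 10*B (a(B) = (B**2 - 10*B) + 14*1 = (B**2 - 10*B) + 14 = 14 + B**2 - 10*B)
(y(a(-2)) + 332) + (-166 + 1578) = ((14 + (-2)**2 - 10*(-2)) + 332) + (-166 + 1578) = ((14 + 4 + 20) + 332) + 1412 = (38 + 332) + 1412 = 370 + 1412 = 1782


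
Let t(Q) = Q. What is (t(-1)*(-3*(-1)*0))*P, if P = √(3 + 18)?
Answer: 0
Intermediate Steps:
P = √21 ≈ 4.5826
(t(-1)*(-3*(-1)*0))*P = (-(-3*(-1))*0)*√21 = (-3*0)*√21 = (-1*0)*√21 = 0*√21 = 0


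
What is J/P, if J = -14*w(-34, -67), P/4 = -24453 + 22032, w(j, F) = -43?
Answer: -301/4842 ≈ -0.062164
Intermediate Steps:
P = -9684 (P = 4*(-24453 + 22032) = 4*(-2421) = -9684)
J = 602 (J = -14*(-43) = 602)
J/P = 602/(-9684) = 602*(-1/9684) = -301/4842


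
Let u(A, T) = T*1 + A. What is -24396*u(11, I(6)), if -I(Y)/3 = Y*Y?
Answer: 2366412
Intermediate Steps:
I(Y) = -3*Y² (I(Y) = -3*Y*Y = -3*Y²)
u(A, T) = A + T (u(A, T) = T + A = A + T)
-24396*u(11, I(6)) = -24396*(11 - 3*6²) = -24396*(11 - 3*36) = -24396*(11 - 108) = -24396*(-97) = 2366412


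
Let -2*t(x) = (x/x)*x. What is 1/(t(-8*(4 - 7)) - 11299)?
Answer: -1/11311 ≈ -8.8410e-5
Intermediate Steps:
t(x) = -x/2 (t(x) = -x/x*x/2 = -x/2)
1/(t(-8*(4 - 7)) - 11299) = 1/(-(-4)*(4 - 7) - 11299) = 1/(-(-4)*(-3) - 11299) = 1/(-1/2*24 - 11299) = 1/(-12 - 11299) = 1/(-11311) = -1/11311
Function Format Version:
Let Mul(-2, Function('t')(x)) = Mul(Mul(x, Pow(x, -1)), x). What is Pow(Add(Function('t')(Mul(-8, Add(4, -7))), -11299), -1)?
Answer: Rational(-1, 11311) ≈ -8.8410e-5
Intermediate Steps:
Function('t')(x) = Mul(Rational(-1, 2), x) (Function('t')(x) = Mul(Rational(-1, 2), Mul(Mul(x, Pow(x, -1)), x)) = Mul(Rational(-1, 2), Mul(1, x)) = Mul(Rational(-1, 2), x))
Pow(Add(Function('t')(Mul(-8, Add(4, -7))), -11299), -1) = Pow(Add(Mul(Rational(-1, 2), Mul(-8, Add(4, -7))), -11299), -1) = Pow(Add(Mul(Rational(-1, 2), Mul(-8, -3)), -11299), -1) = Pow(Add(Mul(Rational(-1, 2), 24), -11299), -1) = Pow(Add(-12, -11299), -1) = Pow(-11311, -1) = Rational(-1, 11311)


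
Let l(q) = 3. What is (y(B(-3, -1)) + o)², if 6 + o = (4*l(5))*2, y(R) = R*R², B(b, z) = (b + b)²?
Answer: 2178462276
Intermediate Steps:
B(b, z) = 4*b² (B(b, z) = (2*b)² = 4*b²)
y(R) = R³
o = 18 (o = -6 + (4*3)*2 = -6 + 12*2 = -6 + 24 = 18)
(y(B(-3, -1)) + o)² = ((4*(-3)²)³ + 18)² = ((4*9)³ + 18)² = (36³ + 18)² = (46656 + 18)² = 46674² = 2178462276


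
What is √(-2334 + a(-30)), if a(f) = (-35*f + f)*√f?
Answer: √(-2334 + 1020*I*√30) ≈ 43.132 + 64.764*I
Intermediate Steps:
a(f) = -34*f^(3/2) (a(f) = (-34*f)*√f = -34*f^(3/2))
√(-2334 + a(-30)) = √(-2334 - (-1020)*I*√30) = √(-2334 + 1020*I*√30)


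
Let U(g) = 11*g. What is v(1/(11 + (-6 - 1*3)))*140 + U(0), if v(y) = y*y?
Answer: 35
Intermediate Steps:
v(y) = y²
v(1/(11 + (-6 - 1*3)))*140 + U(0) = (1/(11 + (-6 - 1*3)))²*140 + 11*0 = (1/(11 + (-6 - 3)))²*140 + 0 = (1/(11 - 9))²*140 + 0 = (1/2)²*140 + 0 = (½)²*140 + 0 = (¼)*140 + 0 = 35 + 0 = 35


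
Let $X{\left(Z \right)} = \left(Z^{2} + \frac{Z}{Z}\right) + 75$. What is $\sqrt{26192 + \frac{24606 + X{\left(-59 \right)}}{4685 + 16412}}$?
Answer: $\frac{\sqrt{40339857451}}{1241} \approx 161.84$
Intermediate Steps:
$X{\left(Z \right)} = 76 + Z^{2}$ ($X{\left(Z \right)} = \left(Z^{2} + 1\right) + 75 = \left(1 + Z^{2}\right) + 75 = 76 + Z^{2}$)
$\sqrt{26192 + \frac{24606 + X{\left(-59 \right)}}{4685 + 16412}} = \sqrt{26192 + \frac{24606 + \left(76 + \left(-59\right)^{2}\right)}{4685 + 16412}} = \sqrt{26192 + \frac{24606 + \left(76 + 3481\right)}{21097}} = \sqrt{26192 + \left(24606 + 3557\right) \frac{1}{21097}} = \sqrt{26192 + 28163 \cdot \frac{1}{21097}} = \sqrt{26192 + \frac{28163}{21097}} = \sqrt{\frac{552600787}{21097}} = \frac{\sqrt{40339857451}}{1241}$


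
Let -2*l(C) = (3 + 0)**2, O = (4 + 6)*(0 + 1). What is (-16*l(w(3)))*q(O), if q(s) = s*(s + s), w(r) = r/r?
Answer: 14400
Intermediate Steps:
w(r) = 1
O = 10 (O = 10*1 = 10)
q(s) = 2*s**2 (q(s) = s*(2*s) = 2*s**2)
l(C) = -9/2 (l(C) = -(3 + 0)**2/2 = -1/2*3**2 = -1/2*9 = -9/2)
(-16*l(w(3)))*q(O) = (-16*(-9/2))*(2*10**2) = 72*(2*100) = 72*200 = 14400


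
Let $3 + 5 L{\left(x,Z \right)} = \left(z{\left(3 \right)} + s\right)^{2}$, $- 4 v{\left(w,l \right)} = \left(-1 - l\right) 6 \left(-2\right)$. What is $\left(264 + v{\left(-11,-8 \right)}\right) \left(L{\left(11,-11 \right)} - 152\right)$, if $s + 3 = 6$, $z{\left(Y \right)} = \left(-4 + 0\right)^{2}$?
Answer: $-22914$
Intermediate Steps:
$z{\left(Y \right)} = 16$ ($z{\left(Y \right)} = \left(-4\right)^{2} = 16$)
$s = 3$ ($s = -3 + 6 = 3$)
$v{\left(w,l \right)} = -3 - 3 l$ ($v{\left(w,l \right)} = - \frac{\left(-1 - l\right) 6 \left(-2\right)}{4} = - \frac{\left(-6 - 6 l\right) \left(-2\right)}{4} = - \frac{12 + 12 l}{4} = -3 - 3 l$)
$L{\left(x,Z \right)} = \frac{358}{5}$ ($L{\left(x,Z \right)} = - \frac{3}{5} + \frac{\left(16 + 3\right)^{2}}{5} = - \frac{3}{5} + \frac{19^{2}}{5} = - \frac{3}{5} + \frac{1}{5} \cdot 361 = - \frac{3}{5} + \frac{361}{5} = \frac{358}{5}$)
$\left(264 + v{\left(-11,-8 \right)}\right) \left(L{\left(11,-11 \right)} - 152\right) = \left(264 - -21\right) \left(\frac{358}{5} - 152\right) = \left(264 + \left(-3 + 24\right)\right) \left(- \frac{402}{5}\right) = \left(264 + 21\right) \left(- \frac{402}{5}\right) = 285 \left(- \frac{402}{5}\right) = -22914$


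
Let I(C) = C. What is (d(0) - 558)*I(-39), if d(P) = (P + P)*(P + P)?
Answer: 21762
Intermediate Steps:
d(P) = 4*P² (d(P) = (2*P)*(2*P) = 4*P²)
(d(0) - 558)*I(-39) = (4*0² - 558)*(-39) = (4*0 - 558)*(-39) = (0 - 558)*(-39) = -558*(-39) = 21762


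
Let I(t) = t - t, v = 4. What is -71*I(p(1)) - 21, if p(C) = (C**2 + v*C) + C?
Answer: -21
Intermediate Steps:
p(C) = C**2 + 5*C (p(C) = (C**2 + 4*C) + C = C**2 + 5*C)
I(t) = 0
-71*I(p(1)) - 21 = -71*0 - 21 = 0 - 21 = -21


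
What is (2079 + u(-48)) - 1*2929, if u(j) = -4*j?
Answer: -658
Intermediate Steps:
(2079 + u(-48)) - 1*2929 = (2079 - 4*(-48)) - 1*2929 = (2079 + 192) - 2929 = 2271 - 2929 = -658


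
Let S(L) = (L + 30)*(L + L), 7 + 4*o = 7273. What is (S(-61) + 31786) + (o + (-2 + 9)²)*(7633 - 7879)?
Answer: -423345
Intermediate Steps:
o = 3633/2 (o = -7/4 + (¼)*7273 = -7/4 + 7273/4 = 3633/2 ≈ 1816.5)
S(L) = 2*L*(30 + L) (S(L) = (30 + L)*(2*L) = 2*L*(30 + L))
(S(-61) + 31786) + (o + (-2 + 9)²)*(7633 - 7879) = (2*(-61)*(30 - 61) + 31786) + (3633/2 + (-2 + 9)²)*(7633 - 7879) = (2*(-61)*(-31) + 31786) + (3633/2 + 7²)*(-246) = (3782 + 31786) + (3633/2 + 49)*(-246) = 35568 + (3731/2)*(-246) = 35568 - 458913 = -423345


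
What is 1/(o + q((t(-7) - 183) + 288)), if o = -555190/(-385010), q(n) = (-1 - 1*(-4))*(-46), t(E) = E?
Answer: -38501/5257619 ≈ -0.0073229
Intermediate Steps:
q(n) = -138 (q(n) = (-1 + 4)*(-46) = 3*(-46) = -138)
o = 55519/38501 (o = -555190*(-1/385010) = 55519/38501 ≈ 1.4420)
1/(o + q((t(-7) - 183) + 288)) = 1/(55519/38501 - 138) = 1/(-5257619/38501) = -38501/5257619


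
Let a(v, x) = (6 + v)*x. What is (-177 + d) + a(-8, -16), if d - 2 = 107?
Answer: -36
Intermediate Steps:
a(v, x) = x*(6 + v)
d = 109 (d = 2 + 107 = 109)
(-177 + d) + a(-8, -16) = (-177 + 109) - 16*(6 - 8) = -68 - 16*(-2) = -68 + 32 = -36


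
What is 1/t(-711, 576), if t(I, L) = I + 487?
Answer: -1/224 ≈ -0.0044643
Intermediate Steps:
t(I, L) = 487 + I
1/t(-711, 576) = 1/(487 - 711) = 1/(-224) = -1/224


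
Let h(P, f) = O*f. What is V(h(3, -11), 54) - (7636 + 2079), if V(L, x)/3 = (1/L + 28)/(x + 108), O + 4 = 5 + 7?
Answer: -15387739/1584 ≈ -9714.5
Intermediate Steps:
O = 8 (O = -4 + (5 + 7) = -4 + 12 = 8)
h(P, f) = 8*f
V(L, x) = 3*(28 + 1/L)/(108 + x) (V(L, x) = 3*((1/L + 28)/(x + 108)) = 3*((28 + 1/L)/(108 + x)) = 3*(28 + 1/L)/(108 + x))
V(h(3, -11), 54) - (7636 + 2079) = 3*(1 + 28*(8*(-11)))/(((8*(-11)))*(108 + 54)) - (7636 + 2079) = 3*(1 + 28*(-88))/(-88*162) - 1*9715 = 3*(-1/88)*(1/162)*(1 - 2464) - 9715 = 3*(-1/88)*(1/162)*(-2463) - 9715 = 821/1584 - 9715 = -15387739/1584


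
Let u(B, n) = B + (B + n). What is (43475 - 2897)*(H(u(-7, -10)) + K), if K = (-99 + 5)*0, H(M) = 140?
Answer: 5680920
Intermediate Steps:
u(B, n) = n + 2*B
K = 0 (K = -94*0 = 0)
(43475 - 2897)*(H(u(-7, -10)) + K) = (43475 - 2897)*(140 + 0) = 40578*140 = 5680920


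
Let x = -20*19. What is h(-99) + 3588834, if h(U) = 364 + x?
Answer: 3588818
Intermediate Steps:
x = -380
h(U) = -16 (h(U) = 364 - 380 = -16)
h(-99) + 3588834 = -16 + 3588834 = 3588818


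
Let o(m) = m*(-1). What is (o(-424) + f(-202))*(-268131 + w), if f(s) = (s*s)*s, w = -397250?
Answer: 5484059555904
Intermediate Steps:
f(s) = s**3 (f(s) = s**2*s = s**3)
o(m) = -m
(o(-424) + f(-202))*(-268131 + w) = (-1*(-424) + (-202)**3)*(-268131 - 397250) = (424 - 8242408)*(-665381) = -8241984*(-665381) = 5484059555904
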